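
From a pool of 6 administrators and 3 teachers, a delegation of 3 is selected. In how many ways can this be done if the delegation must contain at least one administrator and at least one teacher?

63

Total 3-person selections from all 9: C(9,3) = 84.
Selections missing a whole group: no administrators → C(3,3) = 1; no teachers → C(6,3) = 20.
Both groups omitted at once is impossible, so 84 − 21 = 63.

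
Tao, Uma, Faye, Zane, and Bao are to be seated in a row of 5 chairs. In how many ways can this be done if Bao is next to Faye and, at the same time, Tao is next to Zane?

24

Treat {Bao,Faye} as one block (2 orders) and {Tao,Zane} as another (2 orders).
That leaves 3 units to arrange: 2 × 2 × 3! = 4 × 6 = 24.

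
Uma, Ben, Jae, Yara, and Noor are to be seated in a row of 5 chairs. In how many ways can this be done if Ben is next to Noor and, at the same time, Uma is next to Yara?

24

Treat {Ben,Noor} as one block (2 orders) and {Uma,Yara} as another (2 orders).
That leaves 3 units to arrange: 2 × 2 × 3! = 4 × 6 = 24.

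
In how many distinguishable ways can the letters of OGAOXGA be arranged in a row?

OGAOXGA has 7 letters with A appearing twice, G appearing twice, and O appearing twice.
The number of distinct arrangements is 7!/(2!·2!·2!) = 5040/8 = 630.

630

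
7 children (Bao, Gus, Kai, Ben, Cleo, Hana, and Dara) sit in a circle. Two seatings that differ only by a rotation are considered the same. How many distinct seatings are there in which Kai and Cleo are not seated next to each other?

480

Without the restriction there are (6)! = 720 seatings.
Those with Kai next to Cleo: fuse the pair into one unit and seat 6 units around a circle — 2·(5)! = 240.
Subtracting, 720 − 240 = 480.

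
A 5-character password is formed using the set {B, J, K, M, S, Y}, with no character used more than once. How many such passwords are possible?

720

This is a permutation of 5 out of 6: P(6,5) = 6!/1!.
6 × 5 × 4 × 3 × 2 = 720.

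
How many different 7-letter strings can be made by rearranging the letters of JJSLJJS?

The 7 letters of JJSLJJS have repeats: J appearing 4 times and S appearing twice.
Dividing 7! = 5040 by 4!·2! = 48 for the repeated letters gives 105.

105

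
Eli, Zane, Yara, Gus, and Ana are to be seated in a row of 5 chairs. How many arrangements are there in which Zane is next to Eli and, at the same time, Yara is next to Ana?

Treat {Zane,Eli} as one block (2 orders) and {Yara,Ana} as another (2 orders).
That leaves 3 units to arrange: 2 × 2 × 3! = 4 × 6 = 24.

24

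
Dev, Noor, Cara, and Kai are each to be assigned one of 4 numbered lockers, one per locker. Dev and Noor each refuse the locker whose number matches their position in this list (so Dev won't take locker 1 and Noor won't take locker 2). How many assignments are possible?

14

Let Aᵢ (for i ∈ {1, 2}) be the placements that put person i in their forbidden locker. Any j of these fix j positions, leaving (4−j)! ways to fill the rest, and there are C(2,j) ways to pick which j.
By inclusion–exclusion, the number of valid placements is Σ_{j=0}^{2} (−1)^j C(2,j)·(4−j)!.
Computing: 24 − 12 + 2 = 14.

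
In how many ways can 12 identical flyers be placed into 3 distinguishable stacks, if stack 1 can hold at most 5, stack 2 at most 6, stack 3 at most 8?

Without the upper bounds there are C(14,2) = 91 ways to split 12 among 3 stacks.
Subtract solutions that violate a single cap (substitute x_i' = x_i − (cap_i+1)): x_1 ≥ 6 gives C(8,2) = 28; x_2 ≥ 7 gives C(7,2) = 21; x_3 ≥ 9 gives C(5,2) = 10. Together 59.
No two caps can be exceeded simultaneously, so the pair terms are all 0.
By inclusion–exclusion the count is 91 − 59 + 0 = 32.

32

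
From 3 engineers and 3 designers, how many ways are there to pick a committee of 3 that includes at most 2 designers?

Split by how many designers are chosen (0 through 2).
Sum: C(3,0)·C(3,3) + C(3,1)·C(3,2) + C(3,2)·C(3,1) = 1 + 9 + 9 = 19.

19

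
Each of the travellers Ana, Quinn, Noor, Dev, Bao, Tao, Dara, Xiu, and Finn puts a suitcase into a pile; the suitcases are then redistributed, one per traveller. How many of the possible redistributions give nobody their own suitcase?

Let Aᵢ be the assignments in which traveller i gets their own suitcase. We want the size of the complement of A₁∪…∪A_9.
By inclusion–exclusion this is Σ_{j=0}^{9} (−1)^j C(9,j)·(9−j)!.
Computing: 362880 − 362880 + 181440 − 60480 + 15120 − 3024 + 504 − 72 + 9 − 1 = 133496.

133496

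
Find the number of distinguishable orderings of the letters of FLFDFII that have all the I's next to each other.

120

Treat the 2 copies of I as a single block. The multiset to arrange is then {II, D, F, F, F, L}, 6 items in all.
That gives (6)!/(3!) = 120 arrangements.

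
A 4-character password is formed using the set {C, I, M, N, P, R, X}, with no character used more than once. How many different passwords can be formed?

With no repetition, fill the 4 characters in order: 7 choices, then 6, down to 4.
7 × 6 × 5 × 4 = 840.

840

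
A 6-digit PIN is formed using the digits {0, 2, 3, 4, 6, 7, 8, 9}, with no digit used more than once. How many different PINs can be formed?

Choose and order 6 of the 8 symbols: the first digit has 8 options, the next 7, and so on down to 3.
That product is 8 × 7 × 6 × 5 × 4 × 3 = 20160.

20160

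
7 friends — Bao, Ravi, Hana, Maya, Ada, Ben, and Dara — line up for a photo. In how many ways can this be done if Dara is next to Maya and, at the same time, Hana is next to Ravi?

480

Treat {Dara,Maya} as one block (2 orders) and {Hana,Ravi} as another (2 orders).
That leaves 5 units to arrange: 2 × 2 × 5! = 4 × 120 = 480.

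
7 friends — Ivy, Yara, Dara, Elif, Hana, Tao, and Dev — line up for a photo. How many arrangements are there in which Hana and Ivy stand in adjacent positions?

1440

Glue Hana and Ivy into one block (2 internal orders), leaving 6 units to arrange in a row.
That gives 2 × 6! = 2 × 720 = 1440.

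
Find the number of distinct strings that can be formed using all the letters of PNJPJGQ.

1260

The 7 letters of PNJPJGQ have repeats: J appearing twice and P appearing twice.
Dividing 7! = 5040 by 2!·2! = 4 for the repeated letters gives 1260.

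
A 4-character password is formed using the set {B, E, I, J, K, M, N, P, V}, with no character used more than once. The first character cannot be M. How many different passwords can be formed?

2688

The first character has 9−1 = 8 choices (anything except M).
The remaining 3 characters are filled from the other 8 symbols without repetition: 8 × 7 × 6 = 336.
Total: 8 × 336 = 2688.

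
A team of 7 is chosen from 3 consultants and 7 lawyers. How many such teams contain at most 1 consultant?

22

Split by how many consultants are chosen (0 through 1).
Sum: C(3,0)·C(7,7) + C(3,1)·C(7,6) = 1 + 21 = 22.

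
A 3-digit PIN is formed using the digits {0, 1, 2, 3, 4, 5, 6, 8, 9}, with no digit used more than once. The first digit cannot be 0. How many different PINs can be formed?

448

The first digit has 9−1 = 8 choices (anything except 0).
The remaining 2 digits are filled from the other 8 symbols without repetition: 8 × 7 = 56.
Total: 8 × 56 = 448.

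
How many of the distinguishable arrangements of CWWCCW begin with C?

With the first slot taken by C, it remains to arrange the other 5 letters (WWCCW).
Those 5 letters have C appearing twice and W appearing 3 times, giving (5)!/(3!·2!) = 10.

10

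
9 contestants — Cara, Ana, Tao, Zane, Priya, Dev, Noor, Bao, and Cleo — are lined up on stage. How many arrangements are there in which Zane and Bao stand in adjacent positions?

Treat {Zane, Bao} as a single unit. There are 8 units to order, and the pair itself can be ordered 2 ways.
That gives 2 × 8! = 2 × 40320 = 80640.

80640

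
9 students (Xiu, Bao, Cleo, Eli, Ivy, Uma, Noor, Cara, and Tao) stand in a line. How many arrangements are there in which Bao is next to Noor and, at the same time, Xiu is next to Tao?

Treat {Bao,Noor} as one block (2 orders) and {Xiu,Tao} as another (2 orders).
That leaves 7 units to arrange: 2 × 2 × 7! = 4 × 5040 = 20160.

20160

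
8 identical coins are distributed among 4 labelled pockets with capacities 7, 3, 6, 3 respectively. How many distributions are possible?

By stars and bars, unrestricted non-negative solutions to x_1+…+x_4 = 8 number C(8+3,3) = 165.
Subtract solutions that violate a single cap (substitute x_i' = x_i − (cap_i+1)): x_1 ≥ 8 gives C(3,3) = 1; x_2 ≥ 4 gives C(7,3) = 35; x_3 ≥ 7 gives C(4,3) = 4; x_4 ≥ 4 gives C(7,3) = 35. Together 75.
Add back pairs where two caps are both exceeded: 0 + 0 + 0 + 0 + 1 + 0 = 1.
By inclusion–exclusion the count is 165 − 75 + 1 = 91.

91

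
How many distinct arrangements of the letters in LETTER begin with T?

With the first slot taken by T, it remains to arrange the other 5 letters (LETER).
Those 5 letters have E appearing twice, giving (5)!/(2!) = 60.

60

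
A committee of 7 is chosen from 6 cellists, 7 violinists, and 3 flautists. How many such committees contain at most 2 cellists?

Split by how many cellists are chosen (0 through 2).
Sum: C(6,0)·C(10,7) + C(6,1)·C(10,6) + C(6,2)·C(10,5) = 120 + 1260 + 3780 = 5160.

5160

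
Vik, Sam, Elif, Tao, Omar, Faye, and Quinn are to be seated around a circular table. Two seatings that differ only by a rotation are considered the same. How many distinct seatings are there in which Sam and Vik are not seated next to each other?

Without the restriction there are (6)! = 720 seatings.
Seatings with Sam beside Vik: treat them as a block with 2 internal orders, giving 2 × (5)! = 240.
Subtracting, 720 − 240 = 480.

480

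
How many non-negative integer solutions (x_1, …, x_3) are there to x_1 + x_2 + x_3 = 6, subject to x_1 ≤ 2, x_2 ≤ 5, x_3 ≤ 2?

By stars and bars, unrestricted non-negative solutions to x_1+…+x_3 = 6 number C(6+2,2) = 28.
Subtract solutions that violate a single cap (substitute x_i' = x_i − (cap_i+1)): x_1 ≥ 3 gives C(5,2) = 10; x_2 ≥ 6 gives C(2,2) = 1; x_3 ≥ 3 gives C(5,2) = 10. Together 21.
Add back pairs where two caps are both exceeded: 0 + 1 + 0 = 1.
By inclusion–exclusion the count is 28 − 21 + 1 = 8.

8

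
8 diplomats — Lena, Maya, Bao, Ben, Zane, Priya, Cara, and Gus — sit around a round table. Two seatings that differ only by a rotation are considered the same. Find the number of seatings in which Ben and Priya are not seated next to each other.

All circular seatings of 8 people number (7)! = 5040.
Those with Ben next to Priya: fuse the pair into one unit and seat 7 units around a circle — 2·(6)! = 1440.
Subtracting, 5040 − 1440 = 3600.

3600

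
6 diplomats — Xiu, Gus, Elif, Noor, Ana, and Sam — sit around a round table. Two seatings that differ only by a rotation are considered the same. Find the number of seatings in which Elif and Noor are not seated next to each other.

All circular seatings of 6 people number (5)! = 120.
Those with Elif next to Noor: fuse the pair into one unit and seat 5 units around a circle — 2·(4)! = 48.
Subtracting, 120 − 48 = 72.

72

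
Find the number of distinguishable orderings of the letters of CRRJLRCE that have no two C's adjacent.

Total arrangements of CRRJLRCE: 8!/(3!·2!) = 3360.
If the two C's are adjacent, glue them into one block, leaving 7 items to arrange: (7)!/(3!) = 840 ways.
Hence 3360 − 840 = 2520.

2520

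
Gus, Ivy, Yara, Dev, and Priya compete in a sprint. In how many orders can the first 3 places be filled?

60

This is an ordered selection of 3 from 5: P(5,3).
That gives 5 × 4 × 3 = 60.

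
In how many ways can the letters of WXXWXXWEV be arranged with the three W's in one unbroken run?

Treat the 3 copies of W as a single block. The multiset to arrange is then {WWW, E, V, X, X, X, X}, 7 items in all.
That gives (7)!/(4!) = 210 arrangements.

210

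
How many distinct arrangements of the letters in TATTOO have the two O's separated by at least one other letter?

There are 6!/(3!·2!) = 60 arrangements of TATTOO in total.
If the two O's are adjacent, glue them into one block, leaving 5 items to arrange: (5)!/(3!) = 20 ways.
Subtracting, 60 − 20 = 40 arrangements keep the O's apart.

40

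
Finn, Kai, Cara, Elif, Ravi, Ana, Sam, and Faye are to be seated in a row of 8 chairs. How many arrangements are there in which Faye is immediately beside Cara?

10080

Treat {Faye, Cara} as a single unit. There are 7 units to order, and the pair itself can be ordered 2 ways.
That gives 2 × 7! = 2 × 5040 = 10080.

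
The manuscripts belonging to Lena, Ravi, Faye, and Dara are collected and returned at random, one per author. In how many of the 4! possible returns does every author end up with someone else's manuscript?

9

Count assignments avoiding every fixed point. For any j of the 4 authors fixed to their own manuscript, the other 4−j can be arranged in (4−j)! ways.
By inclusion–exclusion this is Σ_{j=0}^{4} (−1)^j C(4,j)·(4−j)!.
Computing: 24 − 24 + 12 − 4 + 1 = 9.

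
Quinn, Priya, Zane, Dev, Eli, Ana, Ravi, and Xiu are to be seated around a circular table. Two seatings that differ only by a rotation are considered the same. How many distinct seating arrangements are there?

5040

Around a circle, 8 distinct people have 8!/8 = (7)! = 5040 rotationally distinct seatings.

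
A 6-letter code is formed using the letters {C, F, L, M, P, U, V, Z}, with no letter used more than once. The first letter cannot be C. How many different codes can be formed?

17640

The first letter has 8−1 = 7 choices (anything except C).
The remaining 5 letters are filled from the other 7 symbols without repetition: 7 × 6 × 5 × 4 × 3 = 2520.
Total: 7 × 2520 = 17640.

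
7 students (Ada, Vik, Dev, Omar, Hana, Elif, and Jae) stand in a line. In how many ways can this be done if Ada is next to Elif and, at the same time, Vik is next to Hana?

Treat {Ada,Elif} as one block (2 orders) and {Vik,Hana} as another (2 orders).
That leaves 5 units to arrange: 2 × 2 × 5! = 4 × 120 = 480.

480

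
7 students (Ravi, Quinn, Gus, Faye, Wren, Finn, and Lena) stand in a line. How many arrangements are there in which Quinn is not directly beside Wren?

3600

There are 7! = 5040 arrangements in all. If Quinn and Wren are adjacent, merging them into one block gives 2·(6)! = 1440 arrangements.
Complementary counting: 5040 − 1440 = 3600.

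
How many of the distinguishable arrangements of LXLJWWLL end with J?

105

With the last slot taken by J, it remains to arrange the other 7 letters (LXLWWLL).
Those 7 letters have L appearing 4 times and W appearing twice, giving (7)!/(4!·2!) = 105.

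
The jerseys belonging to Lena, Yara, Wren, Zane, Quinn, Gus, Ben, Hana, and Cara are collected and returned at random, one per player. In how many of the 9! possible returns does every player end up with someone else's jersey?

133496

Let Aᵢ be the assignments in which player i gets their old jersey. We want the size of the complement of A₁∪…∪A_9.
By inclusion–exclusion this is Σ_{j=0}^{9} (−1)^j C(9,j)·(9−j)!.
Computing: 362880 − 362880 + 181440 − 60480 + 15120 − 3024 + 504 − 72 + 9 − 1 = 133496.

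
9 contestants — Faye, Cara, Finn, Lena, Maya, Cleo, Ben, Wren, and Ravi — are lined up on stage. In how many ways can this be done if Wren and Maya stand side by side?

80640

Place the 7 others and the Wren-Maya pair as 8 objects in a line; the pair has 2 internal arrangements.
So the count is 2·(8)! = 80640.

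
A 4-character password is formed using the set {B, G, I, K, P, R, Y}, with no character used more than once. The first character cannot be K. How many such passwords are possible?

720

The first character has 7−1 = 6 choices (anything except K).
The remaining 3 characters are filled from the other 6 symbols without repetition: 6 × 5 × 4 = 120.
Total: 6 × 120 = 720.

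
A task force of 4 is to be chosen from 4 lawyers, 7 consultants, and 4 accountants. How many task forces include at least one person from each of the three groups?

672

Unrestricted: C(15,4) = 1365 ways to pick any 4 of the 15.
Subtract selections that omit an entire group: no lawyers → C(11,4) = 330; no consultants → C(8,4) = 70; no accountants → C(11,4) = 330.
Add back selections omitting two groups (i.e. drawn from a single group): C(4,4) + C(7,4) + C(4,4) = 37.
By inclusion–exclusion: 1365 − 730 + 37 = 672.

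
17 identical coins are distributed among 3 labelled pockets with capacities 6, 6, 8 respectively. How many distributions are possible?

Ignoring the caps, the number of non-negative solutions to x_1+…+x_3 = 17 is C(19,2) = 171.
Subtract solutions that violate a single cap (substitute x_i' = x_i − (cap_i+1)): x_1 ≥ 7 gives C(12,2) = 66; x_2 ≥ 7 gives C(12,2) = 66; x_3 ≥ 9 gives C(10,2) = 45. Together 177.
Add back pairs where two caps are both exceeded: 10 + 3 + 3 = 16.
By inclusion–exclusion the count is 171 − 177 + 16 = 10.

10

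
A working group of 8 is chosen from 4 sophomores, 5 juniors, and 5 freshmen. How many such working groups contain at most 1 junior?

189

Split by how many juniors are chosen (0 through 1).
Sum: C(5,0)·C(9,8) + C(5,1)·C(9,7) = 9 + 180 = 189.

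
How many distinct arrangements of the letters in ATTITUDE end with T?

2520

With the last slot taken by T, it remains to arrange the other 7 letters (ATITUDE).
Those 7 letters have T appearing twice, giving (7)!/(2!) = 2520.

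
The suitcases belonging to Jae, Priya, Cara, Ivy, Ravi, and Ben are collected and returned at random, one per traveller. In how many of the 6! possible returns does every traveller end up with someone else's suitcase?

Count assignments avoiding every fixed point. For any j of the 6 travellers fixed to their own suitcase, the other 6−j can be arranged in (6−j)! ways.
By inclusion–exclusion this is Σ_{j=0}^{6} (−1)^j C(6,j)·(6−j)!.
Computing: 720 − 720 + 360 − 120 + 30 − 6 + 1 = 265.

265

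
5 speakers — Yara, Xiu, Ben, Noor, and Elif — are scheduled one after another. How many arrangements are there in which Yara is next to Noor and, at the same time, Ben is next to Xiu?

Treat {Yara,Noor} as one block (2 orders) and {Ben,Xiu} as another (2 orders).
That leaves 3 units to arrange: 2 × 2 × 3! = 4 × 6 = 24.

24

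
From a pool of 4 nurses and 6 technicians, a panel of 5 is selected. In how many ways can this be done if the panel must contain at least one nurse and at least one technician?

246

Unrestricted: C(10,5) = 252 ways to pick any 5 of the 10.
Selections missing a whole group: no nurses → C(6,5) = 6; no technicians → C(4,5) = 0.
Both groups omitted at once is impossible, so 252 − 6 = 246.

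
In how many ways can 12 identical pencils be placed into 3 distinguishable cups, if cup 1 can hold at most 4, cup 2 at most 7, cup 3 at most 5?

Ignoring the caps, the number of non-negative solutions to x_1+…+x_3 = 12 is C(14,2) = 91.
Subtract solutions that violate a single cap (substitute x_i' = x_i − (cap_i+1)): x_1 ≥ 5 gives C(9,2) = 36; x_2 ≥ 8 gives C(6,2) = 15; x_3 ≥ 6 gives C(8,2) = 28. Together 79.
Add back pairs where two caps are both exceeded: 0 + 3 + 0 = 3.
By inclusion–exclusion the count is 91 − 79 + 3 = 15.

15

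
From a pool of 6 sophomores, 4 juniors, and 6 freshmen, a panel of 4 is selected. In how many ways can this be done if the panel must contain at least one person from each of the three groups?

936

Unrestricted: C(16,4) = 1820 ways to pick any 4 of the 16.
Selections missing a whole group: no sophomores → C(10,4) = 210; no juniors → C(12,4) = 495; no freshmen → C(10,4) = 210.
Add back selections omitting two groups (i.e. drawn from a single group): C(6,4) + C(4,4) + C(6,4) = 31.
By inclusion–exclusion: 1820 − 915 + 31 = 936.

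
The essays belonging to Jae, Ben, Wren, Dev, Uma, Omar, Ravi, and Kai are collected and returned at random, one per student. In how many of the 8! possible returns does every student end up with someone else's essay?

14833

Count assignments avoiding every fixed point. For any j of the 8 students fixed to their own essay, the other 8−j can be arranged in (8−j)! ways.
By inclusion–exclusion this is Σ_{j=0}^{8} (−1)^j C(8,j)·(8−j)!.
Computing: 40320 − 40320 + 20160 − 6720 + 1680 − 336 + 56 − 8 + 1 = 14833.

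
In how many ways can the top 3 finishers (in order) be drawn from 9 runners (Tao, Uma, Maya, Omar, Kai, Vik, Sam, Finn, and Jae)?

504

This is an ordered selection of 3 from 9: P(9,3).
That gives 9 × 8 × 7 = 504.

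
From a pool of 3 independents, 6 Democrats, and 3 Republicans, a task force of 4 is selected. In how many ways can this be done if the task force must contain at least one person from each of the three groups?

243

With no constraint there are C(12,4) = 495 possible selections.
Selections missing a whole group: no independents → C(9,4) = 126; no Democrats → C(6,4) = 15; no Republicans → C(9,4) = 126.
Add back selections omitting two groups (i.e. drawn from a single group): C(3,4) + C(6,4) + C(3,4) = 15.
By inclusion–exclusion: 495 − 267 + 15 = 243.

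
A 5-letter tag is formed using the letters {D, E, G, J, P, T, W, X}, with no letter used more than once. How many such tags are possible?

This is a permutation of 5 out of 8: P(8,5) = 8!/3!.
8 × 7 × 6 × 5 × 4 = 6720.

6720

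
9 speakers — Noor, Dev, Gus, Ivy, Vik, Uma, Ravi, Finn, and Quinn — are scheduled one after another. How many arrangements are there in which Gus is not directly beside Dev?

282240

There are 9! = 362880 arrangements in all. If Gus and Dev are adjacent, merging them into one block gives 2·(8)! = 80640 arrangements.
Complementary counting: 362880 − 80640 = 282240.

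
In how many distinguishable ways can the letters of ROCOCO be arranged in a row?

Letter multiplicities in ROCOCO: C×2, O×3, R×1.
So there are 6! / (3!·2!) = 60 distinguishable arrangements.

60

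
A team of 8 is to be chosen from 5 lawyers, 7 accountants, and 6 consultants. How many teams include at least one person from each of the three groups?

41811

With no constraint there are C(18,8) = 43758 possible selections.
Selections missing a whole group: no lawyers → C(13,8) = 1287; no accountants → C(11,8) = 165; no consultants → C(12,8) = 495.
Add back selections omitting two groups (i.e. drawn from a single group): C(5,8) + C(7,8) + C(6,8) = 0.
By inclusion–exclusion: 43758 − 1947 + 0 = 41811.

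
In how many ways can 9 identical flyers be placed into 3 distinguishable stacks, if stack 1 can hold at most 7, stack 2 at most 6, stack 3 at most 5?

Ignoring the caps, the number of non-negative solutions to x_1+…+x_3 = 9 is C(11,2) = 55.
Subtract solutions that violate a single cap (substitute x_i' = x_i − (cap_i+1)): x_1 ≥ 8 gives C(3,2) = 3; x_2 ≥ 7 gives C(4,2) = 6; x_3 ≥ 6 gives C(5,2) = 10. Together 19.
No two caps can be exceeded simultaneously, so the pair terms are all 0.
By inclusion–exclusion the count is 55 − 19 + 0 = 36.

36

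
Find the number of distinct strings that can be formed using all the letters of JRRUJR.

Letter multiplicities in JRRUJR: J×2, R×3, U×1.
Dividing 6! = 720 by 3!·2! = 12 for the repeated letters gives 60.

60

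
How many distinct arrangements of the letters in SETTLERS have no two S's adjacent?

Total arrangements of SETTLERS: 8!/(2!·2!·2!) = 5040.
If the two S's are adjacent, glue them into one block, leaving 7 items to arrange: (7)!/(2!·2!) = 1260 ways.
Hence 5040 − 1260 = 3780.

3780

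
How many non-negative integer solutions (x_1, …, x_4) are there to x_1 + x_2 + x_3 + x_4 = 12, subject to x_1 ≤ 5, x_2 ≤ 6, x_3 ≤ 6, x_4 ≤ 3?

Ignoring the caps, the number of non-negative solutions to x_1+…+x_4 = 12 is C(15,3) = 455.
Subtract solutions that violate a single cap (substitute x_i' = x_i − (cap_i+1)): x_1 ≥ 6 gives C(9,3) = 84; x_2 ≥ 7 gives C(8,3) = 56; x_3 ≥ 7 gives C(8,3) = 56; x_4 ≥ 4 gives C(11,3) = 165. Together 361.
Add back pairs where two caps are both exceeded: 0 + 0 + 10 + 0 + 4 + 4 = 18.
By inclusion–exclusion the count is 455 − 361 + 18 = 112.

112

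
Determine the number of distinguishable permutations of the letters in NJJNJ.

NJJNJ has 5 letters with J appearing 3 times and N appearing twice.
Dividing 5! = 120 by 3!·2! = 12 for the repeated letters gives 10.

10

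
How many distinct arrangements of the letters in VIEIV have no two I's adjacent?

There are 5!/(2!·2!) = 30 arrangements of VIEIV in total.
If the two I's are adjacent, glue them into one block, leaving 4 items to arrange: (4)!/(2!) = 12 ways.
Subtracting, 30 − 12 = 18 arrangements keep the I's apart.

18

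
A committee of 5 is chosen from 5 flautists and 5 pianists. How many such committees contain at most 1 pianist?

26

Split by how many pianists are chosen (0 through 1).
Sum: C(5,0)·C(5,5) + C(5,1)·C(5,4) = 1 + 25 = 26.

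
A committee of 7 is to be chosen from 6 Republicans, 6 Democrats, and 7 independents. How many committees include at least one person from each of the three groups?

46165

With no constraint there are C(19,7) = 50388 possible selections.
Selections missing a whole group: no Republicans → C(13,7) = 1716; no Democrats → C(13,7) = 1716; no independents → C(12,7) = 792.
Add back selections omitting two groups (i.e. drawn from a single group): C(6,7) + C(6,7) + C(7,7) = 1.
By inclusion–exclusion: 50388 − 4224 + 1 = 46165.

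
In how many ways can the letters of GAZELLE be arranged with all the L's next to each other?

Treat the 2 copies of L as a single block. The multiset to arrange is then {LL, A, E, E, G, Z}, 6 items in all.
That gives (6)!/(2!) = 360 arrangements.

360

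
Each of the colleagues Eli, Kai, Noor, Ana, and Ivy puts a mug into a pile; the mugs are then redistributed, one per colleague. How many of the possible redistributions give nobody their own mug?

This is the derangement count D_5: permutations of 5 items with no fixed point.
By inclusion–exclusion this is Σ_{j=0}^{5} (−1)^j C(5,j)·(5−j)!.
Computing: 120 − 120 + 60 − 20 + 5 − 1 = 44.

44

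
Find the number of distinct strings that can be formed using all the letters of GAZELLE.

1260

GAZELLE has 7 letters with E appearing twice and L appearing twice.
The number of distinct arrangements is 7!/(2!·2!) = 5040/4 = 1260.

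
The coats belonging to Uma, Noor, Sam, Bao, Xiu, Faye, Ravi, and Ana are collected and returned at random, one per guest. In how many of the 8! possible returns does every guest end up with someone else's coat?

14833

This is the derangement count D_8: permutations of 8 items with no fixed point.
By inclusion–exclusion this is Σ_{j=0}^{8} (−1)^j C(8,j)·(8−j)!.
Computing: 40320 − 40320 + 20160 − 6720 + 1680 − 336 + 56 − 8 + 1 = 14833.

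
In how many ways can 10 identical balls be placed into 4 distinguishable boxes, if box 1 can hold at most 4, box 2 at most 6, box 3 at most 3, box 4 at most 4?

Ignoring the caps, the number of non-negative solutions to x_1+…+x_4 = 10 is C(13,3) = 286.
Subtract solutions that violate a single cap (substitute x_i' = x_i − (cap_i+1)): x_1 ≥ 5 gives C(8,3) = 56; x_2 ≥ 7 gives C(6,3) = 20; x_3 ≥ 4 gives C(9,3) = 84; x_4 ≥ 5 gives C(8,3) = 56. Together 216.
Add back pairs where two caps are both exceeded: 0 + 4 + 1 + 0 + 0 + 4 = 9.
By inclusion–exclusion the count is 286 − 216 + 9 = 79.

79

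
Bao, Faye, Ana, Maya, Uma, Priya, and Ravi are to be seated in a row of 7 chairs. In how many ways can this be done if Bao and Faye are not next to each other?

Of the 7! = 5040 arrangements, those with Bao and Faye adjacent number 2 × 6! = 1440 (treat the pair as a block with 2 internal orders).
Complementary counting: 5040 − 1440 = 3600.

3600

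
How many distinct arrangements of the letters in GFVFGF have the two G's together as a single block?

Treat the 2 copies of G as a single block. The multiset to arrange is then {GG, F, F, F, V}, 5 items in all.
That gives (5)!/(3!) = 20 arrangements.

20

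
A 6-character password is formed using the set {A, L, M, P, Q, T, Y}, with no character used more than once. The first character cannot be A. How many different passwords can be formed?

The first character has 7−1 = 6 choices (anything except A).
The remaining 5 characters are filled from the other 6 symbols without repetition: 6 × 5 × 4 × 3 × 2 = 720.
Total: 6 × 720 = 4320.

4320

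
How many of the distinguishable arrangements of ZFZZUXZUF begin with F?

840

Fix F in the first position and arrange the remaining 8 letters.
Those 8 letters have U appearing twice and Z appearing 4 times, giving (8)!/(4!·2!) = 840.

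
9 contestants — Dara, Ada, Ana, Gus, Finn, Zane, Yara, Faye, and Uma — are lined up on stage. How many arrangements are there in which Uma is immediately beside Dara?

80640

Glue Uma and Dara into one block (2 internal orders), leaving 8 units to arrange in a row.
That gives 2 × 8! = 2 × 40320 = 80640.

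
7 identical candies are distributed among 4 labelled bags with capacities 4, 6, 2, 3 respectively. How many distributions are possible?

Without the upper bounds there are C(10,3) = 120 ways to split 7 among 4 bags.
Subtract solutions that violate a single cap (substitute x_i' = x_i − (cap_i+1)): x_1 ≥ 5 gives C(5,3) = 10; x_2 ≥ 7 gives C(3,3) = 1; x_3 ≥ 3 gives C(7,3) = 35; x_4 ≥ 4 gives C(6,3) = 20. Together 66.
Add back pairs where two caps are both exceeded: 0 + 0 + 0 + 0 + 0 + 1 = 1.
By inclusion–exclusion the count is 120 − 66 + 1 = 55.

55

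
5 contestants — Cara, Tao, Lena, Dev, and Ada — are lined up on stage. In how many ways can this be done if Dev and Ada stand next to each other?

Place the 3 others and the Dev-Ada pair as 4 objects in a line; the pair has 2 internal arrangements.
That gives 2 × 4! = 2 × 24 = 48.

48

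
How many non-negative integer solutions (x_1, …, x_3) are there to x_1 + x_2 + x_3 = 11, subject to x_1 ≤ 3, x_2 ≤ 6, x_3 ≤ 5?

10

By stars and bars, unrestricted non-negative solutions to x_1+…+x_3 = 11 number C(11+2,2) = 78.
Subtract solutions that violate a single cap (substitute x_i' = x_i − (cap_i+1)): x_1 ≥ 4 gives C(9,2) = 36; x_2 ≥ 7 gives C(6,2) = 15; x_3 ≥ 6 gives C(7,2) = 21. Together 72.
Add back pairs where two caps are both exceeded: 1 + 3 + 0 = 4.
By inclusion–exclusion the count is 78 − 72 + 4 = 10.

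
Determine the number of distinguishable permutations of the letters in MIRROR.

The 6 letters of MIRROR have repeats: R appearing 3 times.
Dividing 6! = 720 by 3! = 6 for the repeated letters gives 120.

120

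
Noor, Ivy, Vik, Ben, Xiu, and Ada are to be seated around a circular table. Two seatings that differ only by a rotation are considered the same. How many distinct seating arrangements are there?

120

Around a circle, 6 distinct people have 6!/6 = (5)! = 120 rotationally distinct seatings.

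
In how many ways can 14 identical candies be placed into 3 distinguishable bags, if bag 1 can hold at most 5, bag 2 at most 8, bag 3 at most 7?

27

By stars and bars, unrestricted non-negative solutions to x_1+…+x_3 = 14 number C(14+2,2) = 120.
Subtract solutions that violate a single cap (substitute x_i' = x_i − (cap_i+1)): x_1 ≥ 6 gives C(10,2) = 45; x_2 ≥ 9 gives C(7,2) = 21; x_3 ≥ 8 gives C(8,2) = 28. Together 94.
Add back pairs where two caps are both exceeded: 0 + 1 + 0 = 1.
By inclusion–exclusion the count is 120 − 94 + 1 = 27.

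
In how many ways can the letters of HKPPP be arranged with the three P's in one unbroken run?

6

Treat the 3 copies of P as a single block. The multiset to arrange is then {PPP, H, K}, 3 items in all.
All 3 items are distinct, so there are (3)! = 6 arrangements.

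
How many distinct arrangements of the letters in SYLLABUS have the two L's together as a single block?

Treat the 2 copies of L as a single block. The multiset to arrange is then {LL, A, B, S, S, U, Y}, 7 items in all.
That gives (7)!/(2!) = 2520 arrangements.

2520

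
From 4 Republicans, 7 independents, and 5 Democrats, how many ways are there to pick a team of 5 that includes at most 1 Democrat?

2112

Split by how many Democrats are chosen (0 through 1).
Sum: C(5,0)·C(11,5) + C(5,1)·C(11,4) = 462 + 1650 = 2112.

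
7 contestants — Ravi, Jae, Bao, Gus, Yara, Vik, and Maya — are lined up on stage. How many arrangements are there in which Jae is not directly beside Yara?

Of the 7! = 5040 arrangements, those with Jae and Yara adjacent number 2 × 6! = 1440 (treat the pair as a block with 2 internal orders).
So 5040 − 1440 = 3600 arrangements keep them apart.

3600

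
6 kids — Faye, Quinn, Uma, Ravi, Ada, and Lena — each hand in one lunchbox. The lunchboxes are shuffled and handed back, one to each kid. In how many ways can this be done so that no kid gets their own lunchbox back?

265

This is the derangement count D_6: permutations of 6 items with no fixed point.
By inclusion–exclusion this is Σ_{j=0}^{6} (−1)^j C(6,j)·(6−j)!.
Computing: 720 − 720 + 360 − 120 + 30 − 6 + 1 = 265.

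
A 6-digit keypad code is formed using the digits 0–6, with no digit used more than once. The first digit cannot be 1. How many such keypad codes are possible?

4320

The first digit has 7−1 = 6 choices (anything except 1).
The remaining 5 digits are filled from the other 6 symbols without repetition: 6 × 5 × 4 × 3 × 2 = 720.
Total: 6 × 720 = 4320.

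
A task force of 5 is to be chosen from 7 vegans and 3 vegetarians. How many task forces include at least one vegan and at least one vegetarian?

231

Total 5-person selections from all 10: C(10,5) = 252.
Subtract selections that omit an entire group: no vegans → C(3,5) = 0; no vegetarians → C(7,5) = 21.
Both groups omitted at once is impossible, so 252 − 21 = 231.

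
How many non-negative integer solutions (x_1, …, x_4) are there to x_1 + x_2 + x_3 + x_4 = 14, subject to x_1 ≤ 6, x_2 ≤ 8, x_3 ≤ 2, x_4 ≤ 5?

By stars and bars, unrestricted non-negative solutions to x_1+…+x_4 = 14 number C(14+3,3) = 680.
Subtract solutions that violate a single cap (substitute x_i' = x_i − (cap_i+1)): x_1 ≥ 7 gives C(10,3) = 120; x_2 ≥ 9 gives C(8,3) = 56; x_3 ≥ 3 gives C(14,3) = 364; x_4 ≥ 6 gives C(11,3) = 165. Together 705.
Add back pairs where two caps are both exceeded: 0 + 35 + 4 + 10 + 0 + 56 = 105.
By inclusion–exclusion the count is 680 − 705 + 105 = 80.

80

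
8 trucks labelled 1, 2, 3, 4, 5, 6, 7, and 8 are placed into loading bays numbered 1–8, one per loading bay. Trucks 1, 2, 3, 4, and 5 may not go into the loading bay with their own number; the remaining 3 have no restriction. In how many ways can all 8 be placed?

21234

Let Aᵢ (for 1 ≤ i ≤ 5) be the placements that put truck i in its forbidden loading bay. Any j of these fix j positions, leaving (8−j)! ways to fill the rest, and there are C(5,j) ways to pick which j.
By inclusion–exclusion, the number of valid placements is Σ_{j=0}^{5} (−1)^j C(5,j)·(8−j)!.
Computing: 40320 − 25200 + 7200 − 1200 + 120 − 6 = 21234.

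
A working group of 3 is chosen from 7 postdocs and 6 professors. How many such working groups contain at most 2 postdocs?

Split by how many postdocs are chosen (0 through 2).
Sum: C(7,0)·C(6,3) + C(7,1)·C(6,2) + C(7,2)·C(6,1) = 20 + 105 + 126 = 251.

251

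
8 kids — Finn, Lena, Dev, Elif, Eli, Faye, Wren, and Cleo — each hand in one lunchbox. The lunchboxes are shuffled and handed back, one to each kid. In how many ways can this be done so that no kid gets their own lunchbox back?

14833

Count assignments avoiding every fixed point. For any j of the 8 kids fixed to their own lunchbox, the other 8−j can be arranged in (8−j)! ways.
By inclusion–exclusion this is Σ_{j=0}^{8} (−1)^j C(8,j)·(8−j)!.
Computing: 40320 − 40320 + 20160 − 6720 + 1680 − 336 + 56 − 8 + 1 = 14833.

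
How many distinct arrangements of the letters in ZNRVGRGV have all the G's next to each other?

Treat the 2 copies of G as a single block. The multiset to arrange is then {GG, N, R, R, V, V, Z}, 7 items in all.
That gives (7)!/(2!·2!) = 1260 arrangements.

1260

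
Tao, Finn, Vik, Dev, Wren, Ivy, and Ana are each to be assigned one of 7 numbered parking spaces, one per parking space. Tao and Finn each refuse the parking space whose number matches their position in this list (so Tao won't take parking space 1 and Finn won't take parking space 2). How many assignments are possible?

3720

Let Aᵢ (for i ∈ {1, 2}) be the placements that put person i in their forbidden parking space. Any j of these fix j positions, leaving (7−j)! ways to fill the rest, and there are C(2,j) ways to pick which j.
By inclusion–exclusion, the number of valid placements is Σ_{j=0}^{2} (−1)^j C(2,j)·(7−j)!.
Computing: 5040 − 1440 + 120 = 3720.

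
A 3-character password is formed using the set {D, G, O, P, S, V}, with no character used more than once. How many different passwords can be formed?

This is a permutation of 3 out of 6: P(6,3) = 6!/3!.
That product is 6 × 5 × 4 = 120.

120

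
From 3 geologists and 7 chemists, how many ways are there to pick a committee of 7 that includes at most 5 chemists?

Split by how many chemists are chosen (0 through 5).
Sum: C(7,0)·C(3,7) + C(7,1)·C(3,6) + C(7,2)·C(3,5) + C(7,3)·C(3,4) + C(7,4)·C(3,3) + C(7,5)·C(3,2) = 0 + 0 + 0 + 0 + 35 + 63 = 98.

98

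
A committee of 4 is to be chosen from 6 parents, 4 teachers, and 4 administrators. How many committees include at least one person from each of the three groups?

Unrestricted: C(14,4) = 1001 ways to pick any 4 of the 14.
Subtract selections that omit an entire group: no parents → C(8,4) = 70; no teachers → C(10,4) = 210; no administrators → C(10,4) = 210.
Add back selections omitting two groups (i.e. drawn from a single group): C(6,4) + C(4,4) + C(4,4) = 17.
By inclusion–exclusion: 1001 − 490 + 17 = 528.

528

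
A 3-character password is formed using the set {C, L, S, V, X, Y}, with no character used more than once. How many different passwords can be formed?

With no repetition, fill the 3 characters in order: 6 choices, then 5, down to 4.
6 × 5 × 4 = 120.

120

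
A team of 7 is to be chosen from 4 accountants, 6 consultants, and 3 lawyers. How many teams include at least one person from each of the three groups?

Unrestricted: C(13,7) = 1716 ways to pick any 7 of the 13.
Selections missing a whole group: no accountants → C(9,7) = 36; no consultants → C(7,7) = 1; no lawyers → C(10,7) = 120.
Add back selections omitting two groups (i.e. drawn from a single group): C(4,7) + C(6,7) + C(3,7) = 0.
By inclusion–exclusion: 1716 − 157 + 0 = 1559.

1559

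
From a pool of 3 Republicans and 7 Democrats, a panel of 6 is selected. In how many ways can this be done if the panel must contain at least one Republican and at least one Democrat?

With no constraint there are C(10,6) = 210 possible selections.
Selections missing a whole group: no Republicans → C(7,6) = 7; no Democrats → C(3,6) = 0.
Both groups omitted at once is impossible, so 210 − 7 = 203.

203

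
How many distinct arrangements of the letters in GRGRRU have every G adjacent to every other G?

Treat the 2 copies of G as a single block. The multiset to arrange is then {GG, R, R, R, U}, 5 items in all.
That gives (5)!/(3!) = 20 arrangements.

20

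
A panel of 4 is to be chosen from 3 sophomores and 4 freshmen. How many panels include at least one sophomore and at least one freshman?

Total 4-person selections from all 7: C(7,4) = 35.
Subtract selections that omit an entire group: no sophomores → C(4,4) = 1; no freshmen → C(3,4) = 0.
Both groups omitted at once is impossible, so 35 − 1 = 34.

34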